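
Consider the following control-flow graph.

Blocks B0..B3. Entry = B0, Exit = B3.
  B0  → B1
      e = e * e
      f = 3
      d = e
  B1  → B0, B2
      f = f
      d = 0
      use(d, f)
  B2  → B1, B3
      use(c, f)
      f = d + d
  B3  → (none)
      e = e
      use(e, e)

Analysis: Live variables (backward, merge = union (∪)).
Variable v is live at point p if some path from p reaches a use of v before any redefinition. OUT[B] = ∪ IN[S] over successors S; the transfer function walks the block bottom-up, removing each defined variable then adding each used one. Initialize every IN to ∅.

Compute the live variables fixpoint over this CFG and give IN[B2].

Answer: {c, d, e, f}

Trace:
Per-block solution:
  B0:   IN={c, e}   OUT={c, e, f}
  B1:   IN={c, e, f}   OUT={c, d, e, f}
  B2:   IN={c, d, e, f}   OUT={c, e, f}
  B3:   IN={e}   OUT={}

Merge at B2: OUT[B2] = IN[B1] ⊔ IN[B3] = {c, e, f}
Applying B2's transfer function to that OUT value gives IN[B2] (row B2 above).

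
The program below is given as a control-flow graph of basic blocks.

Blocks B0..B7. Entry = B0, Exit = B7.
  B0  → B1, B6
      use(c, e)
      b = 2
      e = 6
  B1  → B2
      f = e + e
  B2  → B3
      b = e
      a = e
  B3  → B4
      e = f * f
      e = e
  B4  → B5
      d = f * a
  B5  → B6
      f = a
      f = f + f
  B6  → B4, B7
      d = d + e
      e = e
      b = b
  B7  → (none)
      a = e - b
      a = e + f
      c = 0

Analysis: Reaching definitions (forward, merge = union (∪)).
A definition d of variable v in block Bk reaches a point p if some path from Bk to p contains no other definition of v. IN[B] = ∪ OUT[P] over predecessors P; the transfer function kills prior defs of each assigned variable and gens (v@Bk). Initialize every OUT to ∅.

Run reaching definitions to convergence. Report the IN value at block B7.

Answer: {a@B2, b@B6, d@B6, e@B6, f@B5}

Derivation:
Per-block solution:
  B0:   IN={}   OUT={b@B0, e@B0}
  B1:   IN={b@B0, e@B0}   OUT={b@B0, e@B0, f@B1}
  B2:   IN={b@B0, e@B0, f@B1}   OUT={a@B2, b@B2, e@B0, f@B1}
  B3:   IN={a@B2, b@B2, e@B0, f@B1}   OUT={a@B2, b@B2, e@B3, f@B1}
  B4:   IN={a@B2, b@B2, b@B6, d@B6, e@B3, e@B6, f@B1, f@B5}   OUT={a@B2, b@B2, b@B6, d@B4, e@B3, e@B6, f@B1, f@B5}
  B5:   IN={a@B2, b@B2, b@B6, d@B4, e@B3, e@B6, f@B1, f@B5}   OUT={a@B2, b@B2, b@B6, d@B4, e@B3, e@B6, f@B5}
  B6:   IN={a@B2, b@B0, b@B2, b@B6, d@B4, e@B0, e@B3, e@B6, f@B5}   OUT={a@B2, b@B6, d@B6, e@B6, f@B5}
  B7:   IN={a@B2, b@B6, d@B6, e@B6, f@B5}   OUT={a@B7, b@B6, c@B7, d@B6, e@B6, f@B5}

Merge at B7: IN[B7] = OUT[B6] = {a@B2, b@B6, d@B6, e@B6, f@B5}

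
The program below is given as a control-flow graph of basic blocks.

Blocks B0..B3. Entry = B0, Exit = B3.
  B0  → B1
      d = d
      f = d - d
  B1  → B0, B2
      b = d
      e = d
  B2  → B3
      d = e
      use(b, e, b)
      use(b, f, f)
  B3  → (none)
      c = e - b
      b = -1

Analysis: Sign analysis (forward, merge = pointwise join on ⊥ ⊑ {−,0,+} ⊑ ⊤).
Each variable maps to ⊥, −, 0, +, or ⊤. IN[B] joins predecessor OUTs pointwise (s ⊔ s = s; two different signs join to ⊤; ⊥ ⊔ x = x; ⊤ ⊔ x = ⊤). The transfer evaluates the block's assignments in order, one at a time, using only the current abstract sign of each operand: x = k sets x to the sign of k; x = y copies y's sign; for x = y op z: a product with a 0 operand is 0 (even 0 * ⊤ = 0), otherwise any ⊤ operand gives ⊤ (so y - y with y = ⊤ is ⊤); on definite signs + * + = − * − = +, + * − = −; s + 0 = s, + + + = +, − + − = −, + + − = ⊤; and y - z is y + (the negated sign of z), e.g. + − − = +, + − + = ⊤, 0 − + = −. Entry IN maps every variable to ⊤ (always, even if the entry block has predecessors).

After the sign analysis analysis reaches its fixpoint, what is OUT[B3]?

Answer: {a: ⊤, b: -, c: ⊤, d: ⊤, e: ⊤, f: ⊤}

Derivation:
Converged values:
  B0: | IN=(all ⊤) | OUT=(all ⊤)
  B1: | IN=(all ⊤) | OUT=(all ⊤)
  B2: | IN=(all ⊤) | OUT=(all ⊤)
  B3: | IN=(all ⊤) | OUT={b:-; rest ⊤}

Merge at B3: IN[B3] = OUT[B2] = {a: ⊤, b: ⊤, c: ⊤, d: ⊤, e: ⊤, f: ⊤}
Applying B3's transfer function to that IN value gives OUT[B3] (row B3 above).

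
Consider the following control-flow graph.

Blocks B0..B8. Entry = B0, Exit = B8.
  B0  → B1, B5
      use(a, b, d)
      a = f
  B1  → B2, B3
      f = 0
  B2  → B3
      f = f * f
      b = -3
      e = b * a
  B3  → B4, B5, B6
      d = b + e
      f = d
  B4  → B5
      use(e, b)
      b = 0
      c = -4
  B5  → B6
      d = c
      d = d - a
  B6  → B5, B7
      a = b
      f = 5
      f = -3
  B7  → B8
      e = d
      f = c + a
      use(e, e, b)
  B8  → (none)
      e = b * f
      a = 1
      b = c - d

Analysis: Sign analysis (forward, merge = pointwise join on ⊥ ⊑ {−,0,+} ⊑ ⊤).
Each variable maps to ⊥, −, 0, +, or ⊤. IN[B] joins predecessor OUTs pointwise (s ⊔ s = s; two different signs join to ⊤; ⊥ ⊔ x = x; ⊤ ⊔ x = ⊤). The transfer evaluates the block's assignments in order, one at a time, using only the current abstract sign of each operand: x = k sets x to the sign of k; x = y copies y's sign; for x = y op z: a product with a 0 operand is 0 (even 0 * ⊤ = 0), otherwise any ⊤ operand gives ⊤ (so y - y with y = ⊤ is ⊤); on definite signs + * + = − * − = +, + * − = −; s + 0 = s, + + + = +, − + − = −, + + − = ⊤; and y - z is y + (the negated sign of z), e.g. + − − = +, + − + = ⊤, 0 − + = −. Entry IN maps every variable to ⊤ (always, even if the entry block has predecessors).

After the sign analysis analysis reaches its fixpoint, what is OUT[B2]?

Per-block solution:
  B0: | IN=(all ⊤) | OUT=(all ⊤)
  B1: | IN=(all ⊤) | OUT={f:0; rest ⊤}
  B2: | IN={f:0; rest ⊤} | OUT={b:-, f:0; rest ⊤}
  B3: | IN={f:0; rest ⊤} | OUT=(all ⊤)
  B4: | IN=(all ⊤) | OUT={b:0, c:-; rest ⊤}
  B5: | IN=(all ⊤) | OUT=(all ⊤)
  B6: | IN=(all ⊤) | OUT={f:-; rest ⊤}
  B7: | IN={f:-; rest ⊤} | OUT=(all ⊤)
  B8: | IN=(all ⊤) | OUT={a:+; rest ⊤}

Merge at B2: IN[B2] = OUT[B1] = {a: ⊤, b: ⊤, c: ⊤, d: ⊤, e: ⊤, f: 0}
Applying B2's transfer function to that IN value gives OUT[B2] (row B2 above).

Answer: {a: ⊤, b: -, c: ⊤, d: ⊤, e: ⊤, f: 0}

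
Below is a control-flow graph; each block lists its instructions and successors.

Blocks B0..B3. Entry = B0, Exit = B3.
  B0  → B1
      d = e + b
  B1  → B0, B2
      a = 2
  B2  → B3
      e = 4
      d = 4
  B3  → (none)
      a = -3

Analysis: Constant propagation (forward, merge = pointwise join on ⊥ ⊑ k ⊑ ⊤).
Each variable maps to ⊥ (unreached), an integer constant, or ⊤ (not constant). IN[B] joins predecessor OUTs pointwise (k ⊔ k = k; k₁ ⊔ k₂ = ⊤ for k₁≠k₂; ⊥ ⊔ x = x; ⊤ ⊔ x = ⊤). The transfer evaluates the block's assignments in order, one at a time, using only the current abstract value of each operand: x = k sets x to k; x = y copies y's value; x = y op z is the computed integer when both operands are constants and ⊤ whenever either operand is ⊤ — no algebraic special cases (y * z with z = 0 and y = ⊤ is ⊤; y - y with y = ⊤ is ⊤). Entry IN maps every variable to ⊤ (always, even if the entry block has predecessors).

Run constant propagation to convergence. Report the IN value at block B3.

Answer: {a: 2, b: ⊤, c: ⊤, d: 4, e: 4, f: ⊤}

Trace:
Per-block solution:
  B0:  IN=(all ⊤)  OUT=(all ⊤)
  B1:  IN=(all ⊤)  OUT={a:2; rest ⊤}
  B2:  IN={a:2; rest ⊤}  OUT={a:2, d:4, e:4; rest ⊤}
  B3:  IN={a:2, d:4, e:4; rest ⊤}  OUT={a:-3, d:4, e:4; rest ⊤}

Merge at B3: IN[B3] = OUT[B2] = {a: 2, b: ⊤, c: ⊤, d: 4, e: 4, f: ⊤}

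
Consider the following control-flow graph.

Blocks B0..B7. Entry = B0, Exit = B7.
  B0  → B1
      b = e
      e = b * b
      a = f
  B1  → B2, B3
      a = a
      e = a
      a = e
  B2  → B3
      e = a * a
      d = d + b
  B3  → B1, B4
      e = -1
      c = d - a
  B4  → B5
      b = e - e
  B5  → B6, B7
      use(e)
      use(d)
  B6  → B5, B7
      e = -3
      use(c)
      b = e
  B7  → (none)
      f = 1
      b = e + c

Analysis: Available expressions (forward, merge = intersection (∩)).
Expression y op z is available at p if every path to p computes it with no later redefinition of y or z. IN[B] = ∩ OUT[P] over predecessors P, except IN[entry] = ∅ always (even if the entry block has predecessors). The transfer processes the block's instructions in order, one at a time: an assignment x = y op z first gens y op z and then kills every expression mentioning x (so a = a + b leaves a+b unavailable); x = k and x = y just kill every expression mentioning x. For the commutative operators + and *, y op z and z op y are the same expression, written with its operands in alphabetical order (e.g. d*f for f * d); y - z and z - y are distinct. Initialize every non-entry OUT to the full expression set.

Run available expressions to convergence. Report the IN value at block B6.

Converged values:
  B0: | IN={} | OUT={b*b}
  B1: | IN={b*b} | OUT={b*b}
  B2: | IN={b*b} | OUT={a*a, b*b}
  B3: | IN={b*b} | OUT={b*b, d-a}
  B4: | IN={b*b, d-a} | OUT={d-a, e-e}
  B5: | IN={d-a} | OUT={d-a}
  B6: | IN={d-a} | OUT={d-a}
  B7: | IN={d-a} | OUT={c+e, d-a}

Merge at B6: IN[B6] = OUT[B5] = {d-a}

Answer: {d-a}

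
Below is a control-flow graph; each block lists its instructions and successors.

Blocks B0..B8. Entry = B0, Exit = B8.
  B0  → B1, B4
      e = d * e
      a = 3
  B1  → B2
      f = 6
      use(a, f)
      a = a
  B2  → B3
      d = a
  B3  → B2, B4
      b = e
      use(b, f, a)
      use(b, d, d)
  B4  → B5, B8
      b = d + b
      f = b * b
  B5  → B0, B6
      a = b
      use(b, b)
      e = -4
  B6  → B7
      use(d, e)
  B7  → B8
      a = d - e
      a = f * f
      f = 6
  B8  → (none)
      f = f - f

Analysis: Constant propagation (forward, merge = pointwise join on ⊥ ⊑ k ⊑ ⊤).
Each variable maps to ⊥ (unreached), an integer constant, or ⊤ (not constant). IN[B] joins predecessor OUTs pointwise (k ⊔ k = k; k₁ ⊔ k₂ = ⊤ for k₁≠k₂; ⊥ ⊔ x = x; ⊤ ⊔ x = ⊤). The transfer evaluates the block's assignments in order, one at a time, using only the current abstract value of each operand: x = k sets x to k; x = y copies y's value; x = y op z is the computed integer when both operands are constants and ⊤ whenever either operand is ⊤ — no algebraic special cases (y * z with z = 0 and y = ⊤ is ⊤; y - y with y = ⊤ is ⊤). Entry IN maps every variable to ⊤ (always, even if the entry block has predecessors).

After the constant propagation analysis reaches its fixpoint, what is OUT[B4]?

Per-block solution:
  B0: | IN=(all ⊤) | OUT={a:3; rest ⊤}
  B1: | IN={a:3; rest ⊤} | OUT={a:3, f:6; rest ⊤}
  B2: | IN={a:3, f:6; rest ⊤} | OUT={a:3, d:3, f:6; rest ⊤}
  B3: | IN={a:3, d:3, f:6; rest ⊤} | OUT={a:3, d:3, f:6; rest ⊤}
  B4: | IN={a:3; rest ⊤} | OUT={a:3; rest ⊤}
  B5: | IN={a:3; rest ⊤} | OUT={e:-4; rest ⊤}
  B6: | IN={e:-4; rest ⊤} | OUT={e:-4; rest ⊤}
  B7: | IN={e:-4; rest ⊤} | OUT={e:-4, f:6; rest ⊤}
  B8: | IN=(all ⊤) | OUT=(all ⊤)

Merge at B4: IN[B4] = OUT[B0] ⊔ OUT[B3] = {a: 3, b: ⊤, c: ⊤, d: ⊤, e: ⊤, f: ⊤}
Applying B4's transfer function to that IN value gives OUT[B4] (row B4 above).

Answer: {a: 3, b: ⊤, c: ⊤, d: ⊤, e: ⊤, f: ⊤}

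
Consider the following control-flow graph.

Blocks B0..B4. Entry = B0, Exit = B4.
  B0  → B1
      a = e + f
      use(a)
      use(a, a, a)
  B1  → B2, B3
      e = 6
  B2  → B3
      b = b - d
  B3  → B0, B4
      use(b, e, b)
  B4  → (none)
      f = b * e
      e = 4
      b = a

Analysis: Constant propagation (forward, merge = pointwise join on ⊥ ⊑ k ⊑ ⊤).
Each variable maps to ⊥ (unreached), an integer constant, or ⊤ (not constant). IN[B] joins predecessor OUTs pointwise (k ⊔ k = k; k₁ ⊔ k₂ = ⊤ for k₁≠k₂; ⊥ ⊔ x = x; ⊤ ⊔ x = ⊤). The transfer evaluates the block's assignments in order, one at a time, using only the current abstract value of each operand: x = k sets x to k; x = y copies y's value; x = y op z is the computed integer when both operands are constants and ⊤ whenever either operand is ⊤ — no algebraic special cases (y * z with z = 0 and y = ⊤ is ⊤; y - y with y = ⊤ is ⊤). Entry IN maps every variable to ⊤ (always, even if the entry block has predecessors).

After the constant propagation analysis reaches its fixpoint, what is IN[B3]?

Answer: {a: ⊤, b: ⊤, c: ⊤, d: ⊤, e: 6, f: ⊤}

Working:
Per-block solution:
  B0:   IN=(all ⊤)   OUT=(all ⊤)
  B1:   IN=(all ⊤)   OUT={e:6; rest ⊤}
  B2:   IN={e:6; rest ⊤}   OUT={e:6; rest ⊤}
  B3:   IN={e:6; rest ⊤}   OUT={e:6; rest ⊤}
  B4:   IN={e:6; rest ⊤}   OUT={e:4; rest ⊤}

Merge at B3: IN[B3] = OUT[B1] ⊔ OUT[B2] = {a: ⊤, b: ⊤, c: ⊤, d: ⊤, e: 6, f: ⊤}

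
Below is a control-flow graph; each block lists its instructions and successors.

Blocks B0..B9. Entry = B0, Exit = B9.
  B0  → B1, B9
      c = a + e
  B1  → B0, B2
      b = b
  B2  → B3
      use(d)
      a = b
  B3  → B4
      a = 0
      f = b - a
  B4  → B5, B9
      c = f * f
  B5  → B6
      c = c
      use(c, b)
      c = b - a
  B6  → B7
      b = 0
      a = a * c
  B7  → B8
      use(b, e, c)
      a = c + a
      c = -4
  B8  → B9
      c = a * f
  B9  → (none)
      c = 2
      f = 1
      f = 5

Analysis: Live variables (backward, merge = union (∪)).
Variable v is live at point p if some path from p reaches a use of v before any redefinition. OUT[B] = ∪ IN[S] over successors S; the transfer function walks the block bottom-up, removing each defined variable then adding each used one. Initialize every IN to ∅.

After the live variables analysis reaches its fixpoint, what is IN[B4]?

Fixpoint table:
  B0:   IN={a, b, d, e}   OUT={a, b, d, e}
  B1:   IN={a, b, d, e}   OUT={a, b, d, e}
  B2:   IN={b, d, e}   OUT={b, e}
  B3:   IN={b, e}   OUT={a, b, e, f}
  B4:   IN={a, b, e, f}   OUT={a, b, c, e, f}
  B5:   IN={a, b, c, e, f}   OUT={a, c, e, f}
  B6:   IN={a, c, e, f}   OUT={a, b, c, e, f}
  B7:   IN={a, b, c, e, f}   OUT={a, f}
  B8:   IN={a, f}   OUT={}
  B9:   IN={}   OUT={}

Merge at B4: OUT[B4] = IN[B5] ⊔ IN[B9] = {a, b, c, e, f}
Applying B4's transfer function to that OUT value gives IN[B4] (row B4 above).

Answer: {a, b, e, f}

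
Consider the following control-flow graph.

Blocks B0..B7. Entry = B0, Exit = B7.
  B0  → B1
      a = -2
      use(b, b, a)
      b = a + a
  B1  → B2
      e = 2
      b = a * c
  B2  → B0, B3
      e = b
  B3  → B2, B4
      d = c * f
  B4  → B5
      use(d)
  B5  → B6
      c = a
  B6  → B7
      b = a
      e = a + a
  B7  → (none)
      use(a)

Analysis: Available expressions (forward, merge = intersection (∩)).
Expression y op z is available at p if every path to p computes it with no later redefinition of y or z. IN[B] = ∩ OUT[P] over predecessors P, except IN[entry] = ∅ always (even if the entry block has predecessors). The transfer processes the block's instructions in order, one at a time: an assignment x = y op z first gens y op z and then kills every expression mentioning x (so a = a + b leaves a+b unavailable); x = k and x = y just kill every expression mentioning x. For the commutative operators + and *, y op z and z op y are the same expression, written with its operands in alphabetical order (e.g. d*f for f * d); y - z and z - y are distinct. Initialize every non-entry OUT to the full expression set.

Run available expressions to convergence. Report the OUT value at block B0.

Converged values:
  B0: | IN={} | OUT={a+a}
  B1: | IN={a+a} | OUT={a*c, a+a}
  B2: | IN={a*c, a+a} | OUT={a*c, a+a}
  B3: | IN={a*c, a+a} | OUT={a*c, a+a, c*f}
  B4: | IN={a*c, a+a, c*f} | OUT={a*c, a+a, c*f}
  B5: | IN={a*c, a+a, c*f} | OUT={a+a}
  B6: | IN={a+a} | OUT={a+a}
  B7: | IN={a+a} | OUT={a+a}

Merge at B0 (entry node, so the boundary value {} is joined with the incoming edge(s)): IN[B0] = {} ∩ OUT[B2] = {}
Applying B0's transfer function to that IN value gives OUT[B0] (row B0 above).

Answer: {a+a}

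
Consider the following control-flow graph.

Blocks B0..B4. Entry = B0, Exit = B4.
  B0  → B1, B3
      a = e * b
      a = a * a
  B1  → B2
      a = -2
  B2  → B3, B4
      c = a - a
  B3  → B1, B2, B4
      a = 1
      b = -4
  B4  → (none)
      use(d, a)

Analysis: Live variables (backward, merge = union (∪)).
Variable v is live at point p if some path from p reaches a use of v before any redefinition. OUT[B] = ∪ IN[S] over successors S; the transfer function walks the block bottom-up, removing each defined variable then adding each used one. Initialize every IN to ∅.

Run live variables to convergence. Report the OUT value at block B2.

Answer: {a, d}

Working:
Converged values:
  B0:  IN={b, d, e}  OUT={d}
  B1:  IN={d}  OUT={a, d}
  B2:  IN={a, d}  OUT={a, d}
  B3:  IN={d}  OUT={a, d}
  B4:  IN={a, d}  OUT={}

Merge at B2: OUT[B2] = IN[B3] ⊔ IN[B4] = {a, d}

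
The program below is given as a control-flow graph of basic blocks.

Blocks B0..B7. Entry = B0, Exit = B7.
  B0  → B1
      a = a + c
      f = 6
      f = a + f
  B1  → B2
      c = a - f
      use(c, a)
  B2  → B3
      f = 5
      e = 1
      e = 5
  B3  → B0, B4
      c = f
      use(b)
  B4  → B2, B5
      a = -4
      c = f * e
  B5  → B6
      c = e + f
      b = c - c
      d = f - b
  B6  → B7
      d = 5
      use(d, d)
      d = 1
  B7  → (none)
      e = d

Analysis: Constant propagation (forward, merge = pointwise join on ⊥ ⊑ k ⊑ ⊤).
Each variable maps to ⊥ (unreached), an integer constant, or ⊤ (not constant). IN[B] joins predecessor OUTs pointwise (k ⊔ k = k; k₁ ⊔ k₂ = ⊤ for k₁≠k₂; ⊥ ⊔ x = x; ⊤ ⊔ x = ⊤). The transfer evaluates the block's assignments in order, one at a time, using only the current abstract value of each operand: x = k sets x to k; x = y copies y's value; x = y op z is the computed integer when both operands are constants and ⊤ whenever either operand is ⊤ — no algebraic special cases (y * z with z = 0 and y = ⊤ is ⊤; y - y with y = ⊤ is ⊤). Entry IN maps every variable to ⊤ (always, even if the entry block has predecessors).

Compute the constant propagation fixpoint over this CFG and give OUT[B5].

Converged values:
  B0:  IN=(all ⊤)  OUT=(all ⊤)
  B1:  IN=(all ⊤)  OUT=(all ⊤)
  B2:  IN=(all ⊤)  OUT={e:5, f:5; rest ⊤}
  B3:  IN={e:5, f:5; rest ⊤}  OUT={c:5, e:5, f:5; rest ⊤}
  B4:  IN={c:5, e:5, f:5; rest ⊤}  OUT={a:-4, c:25, e:5, f:5; rest ⊤}
  B5:  IN={a:-4, c:25, e:5, f:5; rest ⊤}  OUT={a:-4, b:0, c:10, d:5, e:5, f:5; rest ⊤}
  B6:  IN={a:-4, b:0, c:10, d:5, e:5, f:5; rest ⊤}  OUT={a:-4, b:0, c:10, d:1, e:5, f:5; rest ⊤}
  B7:  IN={a:-4, b:0, c:10, d:1, e:5, f:5; rest ⊤}  OUT={a:-4, b:0, c:10, d:1, e:1, f:5; rest ⊤}

Merge at B5: IN[B5] = OUT[B4] = {a: -4, b: ⊤, c: 25, d: ⊤, e: 5, f: 5}
Applying B5's transfer function to that IN value gives OUT[B5] (row B5 above).

Answer: {a: -4, b: 0, c: 10, d: 5, e: 5, f: 5}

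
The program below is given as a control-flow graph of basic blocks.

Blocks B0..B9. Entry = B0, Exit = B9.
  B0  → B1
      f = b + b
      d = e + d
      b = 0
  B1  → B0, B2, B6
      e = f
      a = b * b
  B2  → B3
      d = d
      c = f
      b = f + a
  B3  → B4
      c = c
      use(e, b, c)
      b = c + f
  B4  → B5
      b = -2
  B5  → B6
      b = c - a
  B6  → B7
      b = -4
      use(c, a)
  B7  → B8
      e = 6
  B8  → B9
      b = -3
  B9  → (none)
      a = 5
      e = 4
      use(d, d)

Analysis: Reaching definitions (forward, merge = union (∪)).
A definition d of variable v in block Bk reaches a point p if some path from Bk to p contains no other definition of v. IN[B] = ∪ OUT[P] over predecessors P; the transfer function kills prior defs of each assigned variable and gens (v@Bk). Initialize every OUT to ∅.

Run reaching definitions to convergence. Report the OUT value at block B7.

Answer: {a@B1, b@B6, c@B3, d@B0, d@B2, e@B7, f@B0}

Derivation:
Per-block solution:
  B0: | IN={a@B1, b@B0, d@B0, e@B1, f@B0} | OUT={a@B1, b@B0, d@B0, e@B1, f@B0}
  B1: | IN={a@B1, b@B0, d@B0, e@B1, f@B0} | OUT={a@B1, b@B0, d@B0, e@B1, f@B0}
  B2: | IN={a@B1, b@B0, d@B0, e@B1, f@B0} | OUT={a@B1, b@B2, c@B2, d@B2, e@B1, f@B0}
  B3: | IN={a@B1, b@B2, c@B2, d@B2, e@B1, f@B0} | OUT={a@B1, b@B3, c@B3, d@B2, e@B1, f@B0}
  B4: | IN={a@B1, b@B3, c@B3, d@B2, e@B1, f@B0} | OUT={a@B1, b@B4, c@B3, d@B2, e@B1, f@B0}
  B5: | IN={a@B1, b@B4, c@B3, d@B2, e@B1, f@B0} | OUT={a@B1, b@B5, c@B3, d@B2, e@B1, f@B0}
  B6: | IN={a@B1, b@B0, b@B5, c@B3, d@B0, d@B2, e@B1, f@B0} | OUT={a@B1, b@B6, c@B3, d@B0, d@B2, e@B1, f@B0}
  B7: | IN={a@B1, b@B6, c@B3, d@B0, d@B2, e@B1, f@B0} | OUT={a@B1, b@B6, c@B3, d@B0, d@B2, e@B7, f@B0}
  B8: | IN={a@B1, b@B6, c@B3, d@B0, d@B2, e@B7, f@B0} | OUT={a@B1, b@B8, c@B3, d@B0, d@B2, e@B7, f@B0}
  B9: | IN={a@B1, b@B8, c@B3, d@B0, d@B2, e@B7, f@B0} | OUT={a@B9, b@B8, c@B3, d@B0, d@B2, e@B9, f@B0}

Merge at B7: IN[B7] = OUT[B6] = {a@B1, b@B6, c@B3, d@B0, d@B2, e@B1, f@B0}
Applying B7's transfer function to that IN value gives OUT[B7] (row B7 above).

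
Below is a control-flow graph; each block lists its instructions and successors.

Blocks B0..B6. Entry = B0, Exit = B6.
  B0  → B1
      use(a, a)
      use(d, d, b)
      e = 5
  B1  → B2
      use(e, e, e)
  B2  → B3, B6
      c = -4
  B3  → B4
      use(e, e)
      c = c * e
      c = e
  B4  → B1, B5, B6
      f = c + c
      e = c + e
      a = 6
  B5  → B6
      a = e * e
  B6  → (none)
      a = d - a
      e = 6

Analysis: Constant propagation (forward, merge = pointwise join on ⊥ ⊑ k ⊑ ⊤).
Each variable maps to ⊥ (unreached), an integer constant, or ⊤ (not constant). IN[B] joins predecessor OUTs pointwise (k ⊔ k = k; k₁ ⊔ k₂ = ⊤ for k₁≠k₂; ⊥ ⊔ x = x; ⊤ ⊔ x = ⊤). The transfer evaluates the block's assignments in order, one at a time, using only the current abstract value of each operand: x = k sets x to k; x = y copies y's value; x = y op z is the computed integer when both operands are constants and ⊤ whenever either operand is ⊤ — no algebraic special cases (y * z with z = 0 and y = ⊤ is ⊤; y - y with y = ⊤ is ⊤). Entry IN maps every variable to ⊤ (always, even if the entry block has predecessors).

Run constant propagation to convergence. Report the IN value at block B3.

Fixpoint table:
  B0:  IN=(all ⊤)  OUT={e:5; rest ⊤}
  B1:  IN=(all ⊤)  OUT=(all ⊤)
  B2:  IN=(all ⊤)  OUT={c:-4; rest ⊤}
  B3:  IN={c:-4; rest ⊤}  OUT=(all ⊤)
  B4:  IN=(all ⊤)  OUT={a:6; rest ⊤}
  B5:  IN={a:6; rest ⊤}  OUT=(all ⊤)
  B6:  IN=(all ⊤)  OUT={e:6; rest ⊤}

Merge at B3: IN[B3] = OUT[B2] = {a: ⊤, b: ⊤, c: -4, d: ⊤, e: ⊤, f: ⊤}

Answer: {a: ⊤, b: ⊤, c: -4, d: ⊤, e: ⊤, f: ⊤}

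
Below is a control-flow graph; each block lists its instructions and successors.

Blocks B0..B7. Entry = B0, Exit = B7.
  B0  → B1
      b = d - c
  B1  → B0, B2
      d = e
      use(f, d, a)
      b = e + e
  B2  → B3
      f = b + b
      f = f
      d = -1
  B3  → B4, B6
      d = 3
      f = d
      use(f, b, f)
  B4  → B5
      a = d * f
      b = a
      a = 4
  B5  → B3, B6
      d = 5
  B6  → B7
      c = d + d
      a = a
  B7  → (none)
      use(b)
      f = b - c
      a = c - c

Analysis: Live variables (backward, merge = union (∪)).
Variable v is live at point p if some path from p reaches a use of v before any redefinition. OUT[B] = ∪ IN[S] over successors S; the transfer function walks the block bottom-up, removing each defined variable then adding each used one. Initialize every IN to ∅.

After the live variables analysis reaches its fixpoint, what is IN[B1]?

Answer: {a, c, e, f}

Derivation:
Per-block solution:
  B0:  IN={a, c, d, e, f}  OUT={a, c, e, f}
  B1:  IN={a, c, e, f}  OUT={a, b, c, d, e, f}
  B2:  IN={a, b}  OUT={a, b}
  B3:  IN={a, b}  OUT={a, b, d, f}
  B4:  IN={d, f}  OUT={a, b}
  B5:  IN={a, b}  OUT={a, b, d}
  B6:  IN={a, b, d}  OUT={b, c}
  B7:  IN={b, c}  OUT={}

Merge at B1: OUT[B1] = IN[B0] ⊔ IN[B2] = {a, b, c, d, e, f}
Applying B1's transfer function to that OUT value gives IN[B1] (row B1 above).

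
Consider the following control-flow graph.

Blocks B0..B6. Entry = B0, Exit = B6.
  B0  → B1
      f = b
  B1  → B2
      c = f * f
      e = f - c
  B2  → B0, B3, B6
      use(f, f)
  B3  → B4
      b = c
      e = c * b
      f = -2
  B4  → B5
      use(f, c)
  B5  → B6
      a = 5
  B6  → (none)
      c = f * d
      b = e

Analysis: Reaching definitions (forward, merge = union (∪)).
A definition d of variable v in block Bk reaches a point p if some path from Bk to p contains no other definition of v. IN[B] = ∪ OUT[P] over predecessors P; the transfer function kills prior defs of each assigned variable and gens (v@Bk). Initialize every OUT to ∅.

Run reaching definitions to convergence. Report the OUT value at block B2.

Answer: {c@B1, e@B1, f@B0}

Working:
Converged values:
  B0:   IN={c@B1, e@B1, f@B0}   OUT={c@B1, e@B1, f@B0}
  B1:   IN={c@B1, e@B1, f@B0}   OUT={c@B1, e@B1, f@B0}
  B2:   IN={c@B1, e@B1, f@B0}   OUT={c@B1, e@B1, f@B0}
  B3:   IN={c@B1, e@B1, f@B0}   OUT={b@B3, c@B1, e@B3, f@B3}
  B4:   IN={b@B3, c@B1, e@B3, f@B3}   OUT={b@B3, c@B1, e@B3, f@B3}
  B5:   IN={b@B3, c@B1, e@B3, f@B3}   OUT={a@B5, b@B3, c@B1, e@B3, f@B3}
  B6:   IN={a@B5, b@B3, c@B1, e@B1, e@B3, f@B0, f@B3}   OUT={a@B5, b@B6, c@B6, e@B1, e@B3, f@B0, f@B3}

Merge at B2: IN[B2] = OUT[B1] = {c@B1, e@B1, f@B0}
Applying B2's transfer function to that IN value gives OUT[B2] (row B2 above).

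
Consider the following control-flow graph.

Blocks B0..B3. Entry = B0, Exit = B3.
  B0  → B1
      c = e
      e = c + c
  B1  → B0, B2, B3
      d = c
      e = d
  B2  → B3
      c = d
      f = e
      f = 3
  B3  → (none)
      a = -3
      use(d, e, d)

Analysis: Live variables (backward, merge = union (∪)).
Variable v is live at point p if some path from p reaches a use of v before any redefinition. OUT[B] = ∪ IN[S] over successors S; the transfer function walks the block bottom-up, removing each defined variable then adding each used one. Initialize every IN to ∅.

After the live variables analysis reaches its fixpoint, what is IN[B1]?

Answer: {c}

Working:
Per-block solution:
  B0: | IN={e} | OUT={c}
  B1: | IN={c} | OUT={d, e}
  B2: | IN={d, e} | OUT={d, e}
  B3: | IN={d, e} | OUT={}

Merge at B1: OUT[B1] = IN[B0] ⊔ IN[B2] ⊔ IN[B3] = {d, e}
Applying B1's transfer function to that OUT value gives IN[B1] (row B1 above).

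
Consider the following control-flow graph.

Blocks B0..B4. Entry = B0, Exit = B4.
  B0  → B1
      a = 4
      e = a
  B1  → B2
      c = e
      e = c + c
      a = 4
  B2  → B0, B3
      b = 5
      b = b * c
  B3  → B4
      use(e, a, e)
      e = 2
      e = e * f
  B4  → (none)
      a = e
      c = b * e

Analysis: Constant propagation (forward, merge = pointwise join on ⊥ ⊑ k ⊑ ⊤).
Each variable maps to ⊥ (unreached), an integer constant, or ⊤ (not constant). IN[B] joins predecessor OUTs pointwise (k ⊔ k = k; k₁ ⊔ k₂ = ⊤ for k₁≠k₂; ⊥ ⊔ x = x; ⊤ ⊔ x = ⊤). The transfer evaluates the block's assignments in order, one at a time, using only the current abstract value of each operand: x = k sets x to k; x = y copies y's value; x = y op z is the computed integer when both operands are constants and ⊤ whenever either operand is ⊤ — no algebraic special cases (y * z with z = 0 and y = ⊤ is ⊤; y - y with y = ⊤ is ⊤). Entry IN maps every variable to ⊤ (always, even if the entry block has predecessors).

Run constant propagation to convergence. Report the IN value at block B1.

Answer: {a: 4, b: ⊤, c: ⊤, d: ⊤, e: 4, f: ⊤}

Working:
Per-block solution:
  B0:  IN=(all ⊤)  OUT={a:4, e:4; rest ⊤}
  B1:  IN={a:4, e:4; rest ⊤}  OUT={a:4, c:4, e:8; rest ⊤}
  B2:  IN={a:4, c:4, e:8; rest ⊤}  OUT={a:4, b:20, c:4, e:8; rest ⊤}
  B3:  IN={a:4, b:20, c:4, e:8; rest ⊤}  OUT={a:4, b:20, c:4; rest ⊤}
  B4:  IN={a:4, b:20, c:4; rest ⊤}  OUT={b:20; rest ⊤}

Merge at B1: IN[B1] = OUT[B0] = {a: 4, b: ⊤, c: ⊤, d: ⊤, e: 4, f: ⊤}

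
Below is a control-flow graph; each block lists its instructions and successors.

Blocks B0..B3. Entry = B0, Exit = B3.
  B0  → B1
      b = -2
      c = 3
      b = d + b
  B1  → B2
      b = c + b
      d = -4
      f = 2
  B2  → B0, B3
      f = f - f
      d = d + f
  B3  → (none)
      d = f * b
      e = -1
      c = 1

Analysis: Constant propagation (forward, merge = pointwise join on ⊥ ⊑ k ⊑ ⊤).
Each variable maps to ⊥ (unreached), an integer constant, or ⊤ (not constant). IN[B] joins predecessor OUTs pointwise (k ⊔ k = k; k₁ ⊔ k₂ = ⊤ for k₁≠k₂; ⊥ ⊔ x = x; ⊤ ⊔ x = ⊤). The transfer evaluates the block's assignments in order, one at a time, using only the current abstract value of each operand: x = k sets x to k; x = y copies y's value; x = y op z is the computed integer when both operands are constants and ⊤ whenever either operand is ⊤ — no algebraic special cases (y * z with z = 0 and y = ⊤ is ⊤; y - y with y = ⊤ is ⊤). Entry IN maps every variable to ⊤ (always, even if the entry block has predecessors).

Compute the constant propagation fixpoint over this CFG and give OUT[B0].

Converged values:
  B0:   IN=(all ⊤)   OUT={c:3; rest ⊤}
  B1:   IN={c:3; rest ⊤}   OUT={c:3, d:-4, f:2; rest ⊤}
  B2:   IN={c:3, d:-4, f:2; rest ⊤}   OUT={c:3, d:-4, f:0; rest ⊤}
  B3:   IN={c:3, d:-4, f:0; rest ⊤}   OUT={c:1, e:-1, f:0; rest ⊤}

Merge at B0 (entry node, so the boundary value (all ⊤) is joined with the incoming edge(s)): IN[B0] = (all ⊤) ⊔ OUT[B2] = {a: ⊤, b: ⊤, c: ⊤, d: ⊤, e: ⊤, f: ⊤}
Applying B0's transfer function to that IN value gives OUT[B0] (row B0 above).

Answer: {a: ⊤, b: ⊤, c: 3, d: ⊤, e: ⊤, f: ⊤}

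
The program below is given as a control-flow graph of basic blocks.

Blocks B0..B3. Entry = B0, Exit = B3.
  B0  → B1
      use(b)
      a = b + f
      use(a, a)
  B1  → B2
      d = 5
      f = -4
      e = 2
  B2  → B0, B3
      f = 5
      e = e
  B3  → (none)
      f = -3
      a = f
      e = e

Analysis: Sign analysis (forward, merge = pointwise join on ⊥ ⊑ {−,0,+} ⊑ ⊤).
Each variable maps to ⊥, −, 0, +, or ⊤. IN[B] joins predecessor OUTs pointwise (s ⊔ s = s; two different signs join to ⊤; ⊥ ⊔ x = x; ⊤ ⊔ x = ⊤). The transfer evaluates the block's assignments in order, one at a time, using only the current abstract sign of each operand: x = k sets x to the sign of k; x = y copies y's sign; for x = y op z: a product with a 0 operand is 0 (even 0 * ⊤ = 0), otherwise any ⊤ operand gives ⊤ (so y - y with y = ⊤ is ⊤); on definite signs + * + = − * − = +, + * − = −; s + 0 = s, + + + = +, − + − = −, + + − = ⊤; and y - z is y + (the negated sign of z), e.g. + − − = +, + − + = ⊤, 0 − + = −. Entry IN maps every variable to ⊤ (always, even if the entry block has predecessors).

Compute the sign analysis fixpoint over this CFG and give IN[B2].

Converged values:
  B0:   IN=(all ⊤)   OUT=(all ⊤)
  B1:   IN=(all ⊤)   OUT={d:+, e:+, f:-; rest ⊤}
  B2:   IN={d:+, e:+, f:-; rest ⊤}   OUT={d:+, e:+, f:+; rest ⊤}
  B3:   IN={d:+, e:+, f:+; rest ⊤}   OUT={a:-, d:+, e:+, f:-; rest ⊤}

Merge at B2: IN[B2] = OUT[B1] = {a: ⊤, b: ⊤, c: ⊤, d: +, e: +, f: -}

Answer: {a: ⊤, b: ⊤, c: ⊤, d: +, e: +, f: -}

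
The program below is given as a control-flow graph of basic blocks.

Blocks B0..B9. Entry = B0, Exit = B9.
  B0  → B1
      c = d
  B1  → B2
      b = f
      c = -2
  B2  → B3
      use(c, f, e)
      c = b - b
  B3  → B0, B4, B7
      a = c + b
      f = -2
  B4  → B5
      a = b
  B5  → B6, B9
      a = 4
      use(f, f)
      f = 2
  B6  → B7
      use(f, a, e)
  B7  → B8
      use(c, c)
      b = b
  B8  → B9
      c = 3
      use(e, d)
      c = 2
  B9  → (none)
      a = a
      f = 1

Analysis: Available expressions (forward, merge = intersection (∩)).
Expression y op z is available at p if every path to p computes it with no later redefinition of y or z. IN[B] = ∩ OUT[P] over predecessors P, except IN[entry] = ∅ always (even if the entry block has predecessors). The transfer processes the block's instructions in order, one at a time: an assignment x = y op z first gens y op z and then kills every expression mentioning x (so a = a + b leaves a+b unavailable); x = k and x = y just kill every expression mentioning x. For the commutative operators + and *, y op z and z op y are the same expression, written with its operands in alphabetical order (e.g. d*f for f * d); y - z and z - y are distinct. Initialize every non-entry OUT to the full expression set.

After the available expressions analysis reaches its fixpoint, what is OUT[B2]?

Answer: {b-b}

Derivation:
Converged values:
  B0: | IN={} | OUT={}
  B1: | IN={} | OUT={}
  B2: | IN={} | OUT={b-b}
  B3: | IN={b-b} | OUT={b+c, b-b}
  B4: | IN={b+c, b-b} | OUT={b+c, b-b}
  B5: | IN={b+c, b-b} | OUT={b+c, b-b}
  B6: | IN={b+c, b-b} | OUT={b+c, b-b}
  B7: | IN={b+c, b-b} | OUT={}
  B8: | IN={} | OUT={}
  B9: | IN={} | OUT={}

Merge at B2: IN[B2] = OUT[B1] = {}
Applying B2's transfer function to that IN value gives OUT[B2] (row B2 above).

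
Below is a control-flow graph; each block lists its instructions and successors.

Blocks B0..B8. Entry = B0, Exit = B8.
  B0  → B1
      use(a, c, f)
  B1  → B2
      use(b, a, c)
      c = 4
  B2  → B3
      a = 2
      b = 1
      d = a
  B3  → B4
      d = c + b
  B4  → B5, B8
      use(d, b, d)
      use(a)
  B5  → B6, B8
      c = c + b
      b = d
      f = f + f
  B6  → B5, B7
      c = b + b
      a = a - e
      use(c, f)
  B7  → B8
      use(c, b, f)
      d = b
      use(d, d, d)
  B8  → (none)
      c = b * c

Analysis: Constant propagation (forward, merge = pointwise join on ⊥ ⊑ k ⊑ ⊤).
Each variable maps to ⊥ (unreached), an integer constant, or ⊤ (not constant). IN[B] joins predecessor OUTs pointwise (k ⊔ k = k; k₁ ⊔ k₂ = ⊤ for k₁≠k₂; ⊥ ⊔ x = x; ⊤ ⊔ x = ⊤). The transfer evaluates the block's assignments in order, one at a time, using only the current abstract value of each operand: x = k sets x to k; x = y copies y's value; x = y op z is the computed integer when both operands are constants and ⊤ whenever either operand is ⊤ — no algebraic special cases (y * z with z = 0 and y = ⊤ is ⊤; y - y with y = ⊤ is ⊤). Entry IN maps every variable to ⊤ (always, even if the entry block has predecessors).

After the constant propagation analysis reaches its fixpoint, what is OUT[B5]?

Per-block solution:
  B0:   IN=(all ⊤)   OUT=(all ⊤)
  B1:   IN=(all ⊤)   OUT={c:4; rest ⊤}
  B2:   IN={c:4; rest ⊤}   OUT={a:2, b:1, c:4, d:2; rest ⊤}
  B3:   IN={a:2, b:1, c:4, d:2; rest ⊤}   OUT={a:2, b:1, c:4, d:5; rest ⊤}
  B4:   IN={a:2, b:1, c:4, d:5; rest ⊤}   OUT={a:2, b:1, c:4, d:5; rest ⊤}
  B5:   IN={d:5; rest ⊤}   OUT={b:5, d:5; rest ⊤}
  B6:   IN={b:5, d:5; rest ⊤}   OUT={b:5, c:10, d:5; rest ⊤}
  B7:   IN={b:5, c:10, d:5; rest ⊤}   OUT={b:5, c:10, d:5; rest ⊤}
  B8:   IN={d:5; rest ⊤}   OUT={d:5; rest ⊤}

Merge at B5: IN[B5] = OUT[B4] ⊔ OUT[B6] = {a: ⊤, b: ⊤, c: ⊤, d: 5, e: ⊤, f: ⊤}
Applying B5's transfer function to that IN value gives OUT[B5] (row B5 above).

Answer: {a: ⊤, b: 5, c: ⊤, d: 5, e: ⊤, f: ⊤}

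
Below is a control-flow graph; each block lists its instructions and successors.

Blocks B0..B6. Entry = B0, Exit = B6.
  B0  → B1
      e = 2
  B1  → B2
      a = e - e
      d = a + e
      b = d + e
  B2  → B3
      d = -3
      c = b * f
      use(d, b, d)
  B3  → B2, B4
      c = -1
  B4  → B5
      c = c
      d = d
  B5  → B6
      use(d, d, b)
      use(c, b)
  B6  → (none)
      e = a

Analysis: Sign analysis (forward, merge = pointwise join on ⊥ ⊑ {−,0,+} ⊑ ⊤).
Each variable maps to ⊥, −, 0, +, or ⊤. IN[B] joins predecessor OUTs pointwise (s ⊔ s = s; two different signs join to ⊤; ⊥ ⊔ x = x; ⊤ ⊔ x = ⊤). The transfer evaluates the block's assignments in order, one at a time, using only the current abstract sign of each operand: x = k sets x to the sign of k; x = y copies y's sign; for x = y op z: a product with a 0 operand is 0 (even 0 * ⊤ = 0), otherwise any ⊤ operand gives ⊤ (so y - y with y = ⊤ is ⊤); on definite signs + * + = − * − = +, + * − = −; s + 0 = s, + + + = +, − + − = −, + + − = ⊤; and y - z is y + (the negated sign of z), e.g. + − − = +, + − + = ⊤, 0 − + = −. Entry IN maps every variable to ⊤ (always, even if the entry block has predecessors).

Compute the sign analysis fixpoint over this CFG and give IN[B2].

Answer: {a: ⊤, b: ⊤, c: ⊤, d: ⊤, e: +, f: ⊤}

Working:
Per-block solution:
  B0: | IN=(all ⊤) | OUT={e:+; rest ⊤}
  B1: | IN={e:+; rest ⊤} | OUT={e:+; rest ⊤}
  B2: | IN={e:+; rest ⊤} | OUT={d:-, e:+; rest ⊤}
  B3: | IN={d:-, e:+; rest ⊤} | OUT={c:-, d:-, e:+; rest ⊤}
  B4: | IN={c:-, d:-, e:+; rest ⊤} | OUT={c:-, d:-, e:+; rest ⊤}
  B5: | IN={c:-, d:-, e:+; rest ⊤} | OUT={c:-, d:-, e:+; rest ⊤}
  B6: | IN={c:-, d:-, e:+; rest ⊤} | OUT={c:-, d:-; rest ⊤}

Merge at B2: IN[B2] = OUT[B1] ⊔ OUT[B3] = {a: ⊤, b: ⊤, c: ⊤, d: ⊤, e: +, f: ⊤}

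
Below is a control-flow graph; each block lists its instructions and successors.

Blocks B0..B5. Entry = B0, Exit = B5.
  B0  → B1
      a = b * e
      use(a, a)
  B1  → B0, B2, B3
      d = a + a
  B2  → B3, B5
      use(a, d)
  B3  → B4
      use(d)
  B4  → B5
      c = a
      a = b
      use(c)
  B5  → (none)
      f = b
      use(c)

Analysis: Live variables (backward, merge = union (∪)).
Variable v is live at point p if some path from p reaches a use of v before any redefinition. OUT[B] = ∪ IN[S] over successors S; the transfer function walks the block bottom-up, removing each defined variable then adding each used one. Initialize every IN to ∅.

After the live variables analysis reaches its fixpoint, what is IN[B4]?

Answer: {a, b}

Trace:
Fixpoint table:
  B0:   IN={b, c, e}   OUT={a, b, c, e}
  B1:   IN={a, b, c, e}   OUT={a, b, c, d, e}
  B2:   IN={a, b, c, d}   OUT={a, b, c, d}
  B3:   IN={a, b, d}   OUT={a, b}
  B4:   IN={a, b}   OUT={b, c}
  B5:   IN={b, c}   OUT={}

Merge at B4: OUT[B4] = IN[B5] = {b, c}
Applying B4's transfer function to that OUT value gives IN[B4] (row B4 above).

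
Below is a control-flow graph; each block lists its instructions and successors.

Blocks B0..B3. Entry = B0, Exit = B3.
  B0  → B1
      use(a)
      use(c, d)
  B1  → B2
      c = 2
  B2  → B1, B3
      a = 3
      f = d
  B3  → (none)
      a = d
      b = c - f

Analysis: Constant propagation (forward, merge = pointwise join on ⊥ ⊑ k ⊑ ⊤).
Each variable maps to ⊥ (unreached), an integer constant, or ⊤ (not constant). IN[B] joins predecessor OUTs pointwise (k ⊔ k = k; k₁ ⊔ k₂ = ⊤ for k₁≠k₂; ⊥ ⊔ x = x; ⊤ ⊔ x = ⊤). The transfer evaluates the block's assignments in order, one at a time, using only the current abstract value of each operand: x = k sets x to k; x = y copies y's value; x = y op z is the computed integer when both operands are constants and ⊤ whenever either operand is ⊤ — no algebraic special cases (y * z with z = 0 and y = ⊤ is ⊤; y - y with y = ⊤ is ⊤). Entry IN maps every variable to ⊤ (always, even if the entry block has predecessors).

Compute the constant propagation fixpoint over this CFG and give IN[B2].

Answer: {a: ⊤, b: ⊤, c: 2, d: ⊤, e: ⊤, f: ⊤}

Derivation:
Per-block solution:
  B0:  IN=(all ⊤)  OUT=(all ⊤)
  B1:  IN=(all ⊤)  OUT={c:2; rest ⊤}
  B2:  IN={c:2; rest ⊤}  OUT={a:3, c:2; rest ⊤}
  B3:  IN={a:3, c:2; rest ⊤}  OUT={c:2; rest ⊤}

Merge at B2: IN[B2] = OUT[B1] = {a: ⊤, b: ⊤, c: 2, d: ⊤, e: ⊤, f: ⊤}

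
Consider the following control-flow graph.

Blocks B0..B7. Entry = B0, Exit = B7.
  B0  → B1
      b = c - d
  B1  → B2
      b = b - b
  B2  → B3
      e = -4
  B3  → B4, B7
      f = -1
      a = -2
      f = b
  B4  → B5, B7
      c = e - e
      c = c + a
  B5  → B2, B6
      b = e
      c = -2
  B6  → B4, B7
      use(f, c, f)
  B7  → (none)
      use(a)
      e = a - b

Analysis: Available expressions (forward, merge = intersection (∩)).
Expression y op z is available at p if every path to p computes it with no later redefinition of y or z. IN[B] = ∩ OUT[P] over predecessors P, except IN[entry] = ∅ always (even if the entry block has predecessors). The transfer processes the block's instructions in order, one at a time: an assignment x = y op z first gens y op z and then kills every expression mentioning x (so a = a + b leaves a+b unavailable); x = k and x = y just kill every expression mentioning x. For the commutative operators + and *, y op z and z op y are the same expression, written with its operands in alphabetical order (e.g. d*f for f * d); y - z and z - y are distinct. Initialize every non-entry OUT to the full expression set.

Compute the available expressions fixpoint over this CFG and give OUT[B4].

Answer: {e-e}

Trace:
Per-block solution:
  B0:   IN={}   OUT={c-d}
  B1:   IN={c-d}   OUT={c-d}
  B2:   IN={}   OUT={}
  B3:   IN={}   OUT={}
  B4:   IN={}   OUT={e-e}
  B5:   IN={e-e}   OUT={e-e}
  B6:   IN={e-e}   OUT={e-e}
  B7:   IN={}   OUT={a-b}

Merge at B4: IN[B4] = OUT[B3] ∩ OUT[B6] = {}
Applying B4's transfer function to that IN value gives OUT[B4] (row B4 above).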